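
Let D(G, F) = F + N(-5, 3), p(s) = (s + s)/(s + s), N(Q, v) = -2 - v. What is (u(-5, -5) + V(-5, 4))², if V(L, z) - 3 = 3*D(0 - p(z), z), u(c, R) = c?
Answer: 25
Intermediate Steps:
p(s) = 1 (p(s) = (2*s)/((2*s)) = (2*s)*(1/(2*s)) = 1)
D(G, F) = -5 + F (D(G, F) = F + (-2 - 1*3) = F + (-2 - 3) = F - 5 = -5 + F)
V(L, z) = -12 + 3*z (V(L, z) = 3 + 3*(-5 + z) = 3 + (-15 + 3*z) = -12 + 3*z)
(u(-5, -5) + V(-5, 4))² = (-5 + (-12 + 3*4))² = (-5 + (-12 + 12))² = (-5 + 0)² = (-5)² = 25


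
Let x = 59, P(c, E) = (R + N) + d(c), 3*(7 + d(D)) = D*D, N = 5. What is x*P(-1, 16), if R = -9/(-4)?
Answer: 413/12 ≈ 34.417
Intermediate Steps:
R = 9/4 (R = -9*(-¼) = 9/4 ≈ 2.2500)
d(D) = -7 + D²/3 (d(D) = -7 + (D*D)/3 = -7 + D²/3)
P(c, E) = ¼ + c²/3 (P(c, E) = (9/4 + 5) + (-7 + c²/3) = 29/4 + (-7 + c²/3) = ¼ + c²/3)
x*P(-1, 16) = 59*(¼ + (⅓)*(-1)²) = 59*(¼ + (⅓)*1) = 59*(¼ + ⅓) = 59*(7/12) = 413/12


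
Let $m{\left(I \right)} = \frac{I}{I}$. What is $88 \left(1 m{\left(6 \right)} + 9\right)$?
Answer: $880$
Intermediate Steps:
$m{\left(I \right)} = 1$
$88 \left(1 m{\left(6 \right)} + 9\right) = 88 \left(1 \cdot 1 + 9\right) = 88 \left(1 + 9\right) = 88 \cdot 10 = 880$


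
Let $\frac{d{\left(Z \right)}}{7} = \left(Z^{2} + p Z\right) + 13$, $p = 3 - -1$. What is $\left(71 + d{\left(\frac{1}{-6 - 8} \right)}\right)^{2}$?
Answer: $\frac{20079361}{784} \approx 25611.0$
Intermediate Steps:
$p = 4$ ($p = 3 + 1 = 4$)
$d{\left(Z \right)} = 91 + 7 Z^{2} + 28 Z$ ($d{\left(Z \right)} = 7 \left(\left(Z^{2} + 4 Z\right) + 13\right) = 7 \left(13 + Z^{2} + 4 Z\right) = 91 + 7 Z^{2} + 28 Z$)
$\left(71 + d{\left(\frac{1}{-6 - 8} \right)}\right)^{2} = \left(71 + \left(91 + 7 \left(\frac{1}{-6 - 8}\right)^{2} + \frac{28}{-6 - 8}\right)\right)^{2} = \left(71 + \left(91 + 7 \left(\frac{1}{-14}\right)^{2} + \frac{28}{-14}\right)\right)^{2} = \left(71 + \left(91 + 7 \left(- \frac{1}{14}\right)^{2} + 28 \left(- \frac{1}{14}\right)\right)\right)^{2} = \left(71 + \left(91 + 7 \cdot \frac{1}{196} - 2\right)\right)^{2} = \left(71 + \left(91 + \frac{1}{28} - 2\right)\right)^{2} = \left(71 + \frac{2493}{28}\right)^{2} = \left(\frac{4481}{28}\right)^{2} = \frac{20079361}{784}$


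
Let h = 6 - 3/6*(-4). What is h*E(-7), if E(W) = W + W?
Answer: -112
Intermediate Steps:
E(W) = 2*W
h = 8 (h = 6 - 3*⅙*(-4) = 6 - ½*(-4) = 6 + 2 = 8)
h*E(-7) = 8*(2*(-7)) = 8*(-14) = -112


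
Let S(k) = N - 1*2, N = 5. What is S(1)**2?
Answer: 9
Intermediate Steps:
S(k) = 3 (S(k) = 5 - 1*2 = 5 - 2 = 3)
S(1)**2 = 3**2 = 9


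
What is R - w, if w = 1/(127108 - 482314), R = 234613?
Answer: 83335945279/355206 ≈ 2.3461e+5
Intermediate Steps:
w = -1/355206 (w = 1/(-355206) = -1/355206 ≈ -2.8153e-6)
R - w = 234613 - 1*(-1/355206) = 234613 + 1/355206 = 83335945279/355206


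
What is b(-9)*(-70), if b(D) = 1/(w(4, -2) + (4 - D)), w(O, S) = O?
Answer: -70/17 ≈ -4.1176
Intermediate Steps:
b(D) = 1/(8 - D) (b(D) = 1/(4 + (4 - D)) = 1/(8 - D))
b(-9)*(-70) = -70/(8 - 1*(-9)) = -70/(8 + 9) = -70/17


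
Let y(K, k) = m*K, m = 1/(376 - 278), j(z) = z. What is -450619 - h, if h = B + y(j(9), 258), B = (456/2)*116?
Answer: -46752575/98 ≈ -4.7707e+5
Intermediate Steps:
m = 1/98 ≈ 0.010204
y(K, k) = K/98
B = 26448 (B = (456*(½))*116 = 228*116 = 26448)
h = 2591913/98 (h = 26448 + (1/98)*9 = 26448 + 9/98 = 2591913/98 ≈ 26448.)
-450619 - h = -450619 - 1*2591913/98 = -450619 - 2591913/98 = -46752575/98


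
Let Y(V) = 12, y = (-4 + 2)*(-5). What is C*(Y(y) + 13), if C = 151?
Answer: 3775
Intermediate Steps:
y = 10 (y = -2*(-5) = 10)
C*(Y(y) + 13) = 151*(12 + 13) = 151*25 = 3775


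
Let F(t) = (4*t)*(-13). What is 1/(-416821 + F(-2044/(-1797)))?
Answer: -1797/749133625 ≈ -2.3988e-6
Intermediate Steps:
F(t) = -52*t
1/(-416821 + F(-2044/(-1797))) = 1/(-416821 - (-106288)/(-1797)) = 1/(-416821 - (-106288)*(-1)/1797) = 1/(-416821 - 52*2044/1797) = 1/(-416821 - 106288/1797) = 1/(-749133625/1797) = -1797/749133625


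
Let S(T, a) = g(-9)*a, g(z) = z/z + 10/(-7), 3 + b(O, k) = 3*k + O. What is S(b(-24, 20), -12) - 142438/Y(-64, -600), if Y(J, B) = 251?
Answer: -988030/1757 ≈ -562.34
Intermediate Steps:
b(O, k) = -3 + O + 3*k (b(O, k) = -3 + (3*k + O) = -3 + (O + 3*k) = -3 + O + 3*k)
g(z) = -3/7 (g(z) = 1 + 10*(-⅐) = 1 - 10/7 = -3/7)
S(T, a) = -3*a/7
S(b(-24, 20), -12) - 142438/Y(-64, -600) = -3/7*(-12) - 142438/251 = 36/7 - 142438*1/251 = 36/7 - 142438/251 = -988030/1757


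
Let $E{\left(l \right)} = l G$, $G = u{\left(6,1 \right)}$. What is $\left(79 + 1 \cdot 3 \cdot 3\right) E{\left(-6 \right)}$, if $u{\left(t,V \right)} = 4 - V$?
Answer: $-1584$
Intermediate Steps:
$G = 3$ ($G = 4 - 1 = 3$)
$E{\left(l \right)} = 3 l$ ($E{\left(l \right)} = l 3 = 3 l$)
$\left(79 + 1 \cdot 3 \cdot 3\right) E{\left(-6 \right)} = \left(79 + 1 \cdot 3 \cdot 3\right) 3 \left(-6\right) = \left(79 + 3 \cdot 3\right) \left(-18\right) = \left(79 + 9\right) \left(-18\right) = 88 \left(-18\right) = -1584$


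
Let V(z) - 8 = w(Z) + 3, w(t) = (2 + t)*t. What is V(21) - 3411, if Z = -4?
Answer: -3392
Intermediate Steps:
w(t) = t*(2 + t)
V(z) = 19 (V(z) = 8 + (-4*(2 - 4) + 3) = 8 + (-4*(-2) + 3) = 8 + (8 + 3) = 8 + 11 = 19)
V(21) - 3411 = 19 - 3411 = -3392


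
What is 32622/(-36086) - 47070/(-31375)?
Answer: 67505277/113219825 ≈ 0.59623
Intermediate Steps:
32622/(-36086) - 47070/(-31375) = 32622*(-1/36086) - 47070*(-1/31375) = -16311/18043 + 9414/6275 = 67505277/113219825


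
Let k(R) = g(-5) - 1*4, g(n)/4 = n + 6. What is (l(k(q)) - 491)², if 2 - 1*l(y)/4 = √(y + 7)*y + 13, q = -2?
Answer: 286225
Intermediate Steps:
g(n) = 24 + 4*n (g(n) = 4*(n + 6) = 4*(6 + n) = 24 + 4*n)
k(R) = 0 (k(R) = (24 + 4*(-5)) - 1*4 = (24 - 20) - 4 = 4 - 4 = 0)
l(y) = -44 - 4*y*√(7 + y) (l(y) = 8 - 4*(√(y + 7)*y + 13) = 8 - 4*(√(7 + y)*y + 13) = 8 - 4*(y*√(7 + y) + 13) = 8 - 4*(13 + y*√(7 + y)) = 8 + (-52 - 4*y*√(7 + y)) = -44 - 4*y*√(7 + y))
(l(k(q)) - 491)² = ((-44 - 4*0*√(7 + 0)) - 491)² = ((-44 - 4*0*√7) - 491)² = ((-44 + 0) - 491)² = (-44 - 491)² = (-535)² = 286225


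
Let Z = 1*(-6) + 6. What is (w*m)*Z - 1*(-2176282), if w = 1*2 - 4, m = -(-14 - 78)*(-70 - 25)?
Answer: 2176282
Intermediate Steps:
m = -8740 (m = -(-92)*(-95) = -1*8740 = -8740)
Z = 0 (Z = -6 + 6 = 0)
w = -2 (w = 2 - 4 = -2)
(w*m)*Z - 1*(-2176282) = -2*(-8740)*0 - 1*(-2176282) = 17480*0 + 2176282 = 0 + 2176282 = 2176282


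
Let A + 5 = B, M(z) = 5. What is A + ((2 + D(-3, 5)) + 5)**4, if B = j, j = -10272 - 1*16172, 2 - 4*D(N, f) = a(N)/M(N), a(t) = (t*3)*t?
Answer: -4002953359/160000 ≈ -25018.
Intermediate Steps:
a(t) = 3*t**2 (a(t) = (3*t)*t = 3*t**2)
D(N, f) = 1/2 - 3*N**2/20 (D(N, f) = 1/2 - 3*N**2/(4*5) = 1/2 - 3*N**2/20)
j = -26444 (j = -10272 - 16172 = -26444)
B = -26444
A = -26449 (A = -5 - 26444 = -26449)
A + ((2 + D(-3, 5)) + 5)**4 = -26449 + ((2 + (1/2 - 3/20*(-3)**2)) + 5)**4 = -26449 + ((2 + (1/2 - 3/20*9)) + 5)**4 = -26449 + ((2 + (1/2 - 27/20)) + 5)**4 = -26449 + ((2 - 17/20) + 5)**4 = -26449 + (23/20 + 5)**4 = -26449 + (123/20)**4 = -26449 + 228886641/160000 = -4002953359/160000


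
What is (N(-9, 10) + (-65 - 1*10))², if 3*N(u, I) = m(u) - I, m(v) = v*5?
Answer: 78400/9 ≈ 8711.1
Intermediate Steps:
m(v) = 5*v
N(u, I) = -I/3 + 5*u/3 (N(u, I) = (5*u - I)/3 = (-I + 5*u)/3 = -I/3 + 5*u/3)
(N(-9, 10) + (-65 - 1*10))² = ((-⅓*10 + (5/3)*(-9)) + (-65 - 1*10))² = ((-10/3 - 15) + (-65 - 10))² = (-55/3 - 75)² = (-280/3)² = 78400/9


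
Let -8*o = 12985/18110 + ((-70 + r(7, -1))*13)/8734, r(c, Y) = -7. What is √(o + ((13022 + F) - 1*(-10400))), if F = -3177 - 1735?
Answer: 6*√265778634255054/718967 ≈ 136.05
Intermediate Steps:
F = -4912
o = -54138/718967 (o = -(12985/18110 + ((-70 - 7)*13)/8734)/8 = -(12985*(1/18110) - 77*13*(1/8734))/8 = -(2597/3622 - 1001*1/8734)/8 = -(2597/3622 - 91/794)/8 = -⅛*433104/718967 = -54138/718967 ≈ -0.075300)
√(o + ((13022 + F) - 1*(-10400))) = √(-54138/718967 + ((13022 - 4912) - 1*(-10400))) = √(-54138/718967 + (8110 + 10400)) = √(-54138/718967 + 18510) = √(13308025032/718967) = 6*√265778634255054/718967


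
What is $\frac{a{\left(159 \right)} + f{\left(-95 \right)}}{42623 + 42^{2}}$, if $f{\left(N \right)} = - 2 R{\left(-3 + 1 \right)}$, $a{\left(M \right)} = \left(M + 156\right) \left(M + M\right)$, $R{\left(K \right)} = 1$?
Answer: $\frac{100168}{44387} \approx 2.2567$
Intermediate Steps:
$a{\left(M \right)} = 2 M \left(156 + M\right)$ ($a{\left(M \right)} = \left(156 + M\right) 2 M = 2 M \left(156 + M\right)$)
$f{\left(N \right)} = -2$ ($f{\left(N \right)} = \left(-2\right) 1 = -2$)
$\frac{a{\left(159 \right)} + f{\left(-95 \right)}}{42623 + 42^{2}} = \frac{2 \cdot 159 \left(156 + 159\right) - 2}{42623 + 42^{2}} = \frac{2 \cdot 159 \cdot 315 - 2}{42623 + 1764} = \frac{100170 - 2}{44387} = 100168 \cdot \frac{1}{44387} = \frac{100168}{44387}$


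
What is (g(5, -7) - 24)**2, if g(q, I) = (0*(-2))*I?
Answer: 576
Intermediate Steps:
g(q, I) = 0 (g(q, I) = 0*I = 0)
(g(5, -7) - 24)**2 = (0 - 24)**2 = (-24)**2 = 576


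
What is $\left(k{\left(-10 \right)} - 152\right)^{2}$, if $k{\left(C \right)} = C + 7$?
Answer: $24025$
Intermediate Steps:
$k{\left(C \right)} = 7 + C$
$\left(k{\left(-10 \right)} - 152\right)^{2} = \left(\left(7 - 10\right) - 152\right)^{2} = \left(-3 - 152\right)^{2} = \left(-155\right)^{2} = 24025$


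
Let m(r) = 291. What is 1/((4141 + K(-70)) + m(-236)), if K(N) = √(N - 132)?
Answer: 2216/9821413 - I*√202/19642826 ≈ 0.00022563 - 7.2355e-7*I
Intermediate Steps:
K(N) = √(-132 + N)
1/((4141 + K(-70)) + m(-236)) = 1/((4141 + √(-132 - 70)) + 291) = 1/((4141 + √(-202)) + 291) = 1/((4141 + I*√202) + 291) = 1/(4432 + I*√202)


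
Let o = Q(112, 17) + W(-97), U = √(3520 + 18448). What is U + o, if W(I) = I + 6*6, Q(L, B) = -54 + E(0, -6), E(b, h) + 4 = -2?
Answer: -121 + 4*√1373 ≈ 27.216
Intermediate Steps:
E(b, h) = -6 (E(b, h) = -4 - 2 = -6)
U = 4*√1373 (U = √21968 = 4*√1373 ≈ 148.22)
Q(L, B) = -60 (Q(L, B) = -54 - 6 = -60)
W(I) = 36 + I (W(I) = I + 36 = 36 + I)
o = -121 (o = -60 + (36 - 97) = -60 - 61 = -121)
U + o = 4*√1373 - 121 = -121 + 4*√1373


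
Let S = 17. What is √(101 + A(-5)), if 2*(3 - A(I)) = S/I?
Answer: √10570/10 ≈ 10.281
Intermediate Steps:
A(I) = 3 - 17/(2*I)
√(101 + A(-5)) = √(101 + (3 - 17/2/(-5))) = √(101 + (3 - 17/2*(-⅕))) = √(101 + (3 + 17/10)) = √(101 + 47/10) = √(1057/10) = √10570/10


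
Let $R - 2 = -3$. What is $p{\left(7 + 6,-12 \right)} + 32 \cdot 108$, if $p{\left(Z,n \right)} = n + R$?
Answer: $3443$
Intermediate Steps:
$R = -1$ ($R = 2 - 3 = -1$)
$p{\left(Z,n \right)} = -1 + n$ ($p{\left(Z,n \right)} = n - 1 = -1 + n$)
$p{\left(7 + 6,-12 \right)} + 32 \cdot 108 = \left(-1 - 12\right) + 32 \cdot 108 = -13 + 3456 = 3443$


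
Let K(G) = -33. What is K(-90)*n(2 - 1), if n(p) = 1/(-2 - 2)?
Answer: 33/4 ≈ 8.2500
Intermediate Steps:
n(p) = -1/4 (n(p) = 1/(-4) = -1/4)
K(-90)*n(2 - 1) = -33*(-1/4) = 33/4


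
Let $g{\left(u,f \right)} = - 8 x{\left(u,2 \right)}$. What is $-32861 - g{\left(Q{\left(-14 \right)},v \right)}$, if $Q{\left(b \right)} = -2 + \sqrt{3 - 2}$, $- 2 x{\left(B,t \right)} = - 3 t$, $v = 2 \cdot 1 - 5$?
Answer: $-32837$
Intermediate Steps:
$v = -3$ ($v = 2 - 5 = -3$)
$x{\left(B,t \right)} = \frac{3 t}{2}$ ($x{\left(B,t \right)} = - \frac{\left(-3\right) t}{2} = \frac{3 t}{2}$)
$Q{\left(b \right)} = -1$ ($Q{\left(b \right)} = -2 + \sqrt{1} = -2 + 1 = -1$)
$g{\left(u,f \right)} = -24$ ($g{\left(u,f \right)} = - 8 \cdot \frac{3}{2} \cdot 2 = \left(-8\right) 3 = -24$)
$-32861 - g{\left(Q{\left(-14 \right)},v \right)} = -32861 - -24 = -32861 + 24 = -32837$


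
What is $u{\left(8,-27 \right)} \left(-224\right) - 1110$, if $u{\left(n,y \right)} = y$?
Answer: $4938$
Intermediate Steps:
$u{\left(8,-27 \right)} \left(-224\right) - 1110 = \left(-27\right) \left(-224\right) - 1110 = 6048 - 1110 = 4938$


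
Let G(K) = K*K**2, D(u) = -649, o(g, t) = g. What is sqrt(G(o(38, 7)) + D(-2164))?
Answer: sqrt(54223) ≈ 232.86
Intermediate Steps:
G(K) = K**3
sqrt(G(o(38, 7)) + D(-2164)) = sqrt(38**3 - 649) = sqrt(54872 - 649) = sqrt(54223)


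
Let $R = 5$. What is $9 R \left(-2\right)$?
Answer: $-90$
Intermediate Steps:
$9 R \left(-2\right) = 9 \cdot 5 \left(-2\right) = 45 \left(-2\right) = -90$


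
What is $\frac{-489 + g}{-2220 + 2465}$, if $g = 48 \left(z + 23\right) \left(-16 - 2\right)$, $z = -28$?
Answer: $\frac{3831}{245} \approx 15.637$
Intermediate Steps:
$g = 4320$ ($g = 48 \left(-28 + 23\right) \left(-16 - 2\right) = 48 \left(\left(-5\right) \left(-18\right)\right) = 48 \cdot 90 = 4320$)
$\frac{-489 + g}{-2220 + 2465} = \frac{-489 + 4320}{-2220 + 2465} = \frac{3831}{245}$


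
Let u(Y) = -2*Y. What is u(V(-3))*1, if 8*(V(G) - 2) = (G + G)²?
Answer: -13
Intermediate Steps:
V(G) = 2 + G²/2 (V(G) = 2 + (G + G)²/8 = 2 + (2*G)²/8 = 2 + (4*G²)/8 = 2 + G²/2)
u(V(-3))*1 = -2*(2 + (½)*(-3)²)*1 = -2*(2 + (½)*9)*1 = -2*(2 + 9/2)*1 = -2*13/2*1 = -13*1 = -13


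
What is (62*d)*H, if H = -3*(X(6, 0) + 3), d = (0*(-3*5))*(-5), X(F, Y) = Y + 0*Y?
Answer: 0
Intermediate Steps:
X(F, Y) = Y (X(F, Y) = Y + 0 = Y)
d = 0 (d = (0*(-15))*(-5) = 0*(-5) = 0)
H = -9 (H = -3*(0 + 3) = -3*3 = -9)
(62*d)*H = (62*0)*(-9) = 0*(-9) = 0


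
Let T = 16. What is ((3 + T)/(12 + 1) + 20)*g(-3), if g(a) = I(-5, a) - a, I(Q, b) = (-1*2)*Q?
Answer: 279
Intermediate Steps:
I(Q, b) = -2*Q
g(a) = 10 - a (g(a) = -2*(-5) - a = 10 - a)
((3 + T)/(12 + 1) + 20)*g(-3) = ((3 + 16)/(12 + 1) + 20)*(10 - 1*(-3)) = (19/13 + 20)*(10 + 3) = (19*(1/13) + 20)*13 = (19/13 + 20)*13 = (279/13)*13 = 279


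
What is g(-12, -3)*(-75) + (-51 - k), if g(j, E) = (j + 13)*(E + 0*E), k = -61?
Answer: 235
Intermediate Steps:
g(j, E) = E*(13 + j) (g(j, E) = (13 + j)*(E + 0) = (13 + j)*E = E*(13 + j))
g(-12, -3)*(-75) + (-51 - k) = -3*(13 - 12)*(-75) + (-51 - 1*(-61)) = -3*1*(-75) + (-51 + 61) = -3*(-75) + 10 = 225 + 10 = 235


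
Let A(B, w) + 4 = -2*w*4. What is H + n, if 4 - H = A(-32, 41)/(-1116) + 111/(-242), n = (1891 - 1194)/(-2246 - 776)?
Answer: 200496491/51009849 ≈ 3.9305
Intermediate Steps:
A(B, w) = -4 - 8*w (A(B, w) = -4 - 2*w*4 = -4 - 8*w)
n = -697/3022 (n = 697/(-3022) = 697*(-1/3022) = -697/3022 ≈ -0.23064)
H = 280955/67518 (H = 4 - ((-4 - 8*41)/(-1116) + 111/(-242)) = 4 - ((-4 - 328)*(-1/1116) + 111*(-1/242)) = 4 - (-332*(-1/1116) - 111/242) = 4 - (83/279 - 111/242) = 4 - 1*(-10883/67518) = 4 + 10883/67518 = 280955/67518 ≈ 4.1612)
H + n = 280955/67518 - 697/3022 = 200496491/51009849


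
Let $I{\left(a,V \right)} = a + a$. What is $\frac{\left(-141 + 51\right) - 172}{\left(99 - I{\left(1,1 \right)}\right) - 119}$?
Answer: $\frac{131}{11} \approx 11.909$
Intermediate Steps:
$I{\left(a,V \right)} = 2 a$
$\frac{\left(-141 + 51\right) - 172}{\left(99 - I{\left(1,1 \right)}\right) - 119} = \frac{\left(-141 + 51\right) - 172}{\left(99 - 2 \cdot 1\right) - 119} = \frac{-90 - 172}{\left(99 - 2\right) - 119} = - \frac{262}{\left(99 - 2\right) - 119} = - \frac{262}{97 - 119} = - \frac{262}{-22} = \left(-262\right) \left(- \frac{1}{22}\right) = \frac{131}{11}$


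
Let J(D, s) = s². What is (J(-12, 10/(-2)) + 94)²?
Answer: 14161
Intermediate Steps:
(J(-12, 10/(-2)) + 94)² = ((10/(-2))² + 94)² = ((10*(-½))² + 94)² = ((-5)² + 94)² = (25 + 94)² = 119² = 14161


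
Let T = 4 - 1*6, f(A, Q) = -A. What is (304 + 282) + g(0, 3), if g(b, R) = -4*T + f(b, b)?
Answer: 594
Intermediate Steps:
T = -2 (T = 4 - 6 = -2)
g(b, R) = 8 - b (g(b, R) = -4*(-2) - b = 8 - b)
(304 + 282) + g(0, 3) = (304 + 282) + (8 - 1*0) = 586 + (8 + 0) = 586 + 8 = 594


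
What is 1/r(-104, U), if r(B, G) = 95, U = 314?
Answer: 1/95 ≈ 0.010526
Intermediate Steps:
1/r(-104, U) = 1/95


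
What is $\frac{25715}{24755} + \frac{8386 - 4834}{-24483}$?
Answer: $\frac{36110039}{40405111} \approx 0.8937$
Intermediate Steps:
$\frac{25715}{24755} + \frac{8386 - 4834}{-24483} = 25715 \cdot \frac{1}{24755} + \left(8386 - 4834\right) \left(- \frac{1}{24483}\right) = \frac{5143}{4951} + 3552 \left(- \frac{1}{24483}\right) = \frac{5143}{4951} - \frac{1184}{8161} = \frac{36110039}{40405111}$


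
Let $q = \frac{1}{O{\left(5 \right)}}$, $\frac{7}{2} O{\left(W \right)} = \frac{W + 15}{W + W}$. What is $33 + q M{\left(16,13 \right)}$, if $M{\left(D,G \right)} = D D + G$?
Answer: $\frac{2015}{4} \approx 503.75$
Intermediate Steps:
$M{\left(D,G \right)} = G + D^{2}$ ($M{\left(D,G \right)} = D^{2} + G = G + D^{2}$)
$O{\left(W \right)} = \frac{15 + W}{7 W}$ ($O{\left(W \right)} = \frac{2 \frac{W + 15}{W + W}}{7} = \frac{2 \frac{15 + W}{2 W}}{7} = \frac{15 + W}{7 W}$)
$q = \frac{7}{4}$ ($q = \frac{1}{\frac{1}{7} \cdot \frac{1}{5} \left(15 + 5\right)} = \frac{1}{\frac{1}{7} \cdot \frac{1}{5} \cdot 20} = \frac{1}{\frac{4}{7}} = \frac{7}{4} \approx 1.75$)
$33 + q M{\left(16,13 \right)} = 33 + \frac{7 \left(13 + 16^{2}\right)}{4} = 33 + \frac{7 \left(13 + 256\right)}{4} = 33 + \frac{7}{4} \cdot 269 = 33 + \frac{1883}{4} = \frac{2015}{4}$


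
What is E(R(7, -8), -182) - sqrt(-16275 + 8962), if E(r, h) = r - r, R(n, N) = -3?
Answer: -I*sqrt(7313) ≈ -85.516*I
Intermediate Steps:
E(r, h) = 0
E(R(7, -8), -182) - sqrt(-16275 + 8962) = 0 - sqrt(-16275 + 8962) = 0 - sqrt(-7313) = 0 - I*sqrt(7313) = -I*sqrt(7313)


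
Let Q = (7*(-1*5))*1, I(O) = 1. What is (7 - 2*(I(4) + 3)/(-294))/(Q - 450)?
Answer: -1033/71295 ≈ -0.014489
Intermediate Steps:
Q = -35 (Q = (7*(-5))*1 = -35*1 = -35)
(7 - 2*(I(4) + 3)/(-294))/(Q - 450) = (7 - 2*(1 + 3)/(-294))/(-35 - 450) = (7 - 2*4*(-1/294))/(-485) = (7 - 8*(-1/294))*(-1/485) = (7 + 4/147)*(-1/485) = (1033/147)*(-1/485) = -1033/71295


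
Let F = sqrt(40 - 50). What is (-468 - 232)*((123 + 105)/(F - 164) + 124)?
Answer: -1154633200/13453 + 79800*I*sqrt(10)/13453 ≈ -85827.0 + 18.758*I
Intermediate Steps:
F = I*sqrt(10) (F = sqrt(-10) = I*sqrt(10) ≈ 3.1623*I)
(-468 - 232)*((123 + 105)/(F - 164) + 124) = (-468 - 232)*((123 + 105)/(I*sqrt(10) - 164) + 124) = -700*(228/(-164 + I*sqrt(10)) + 124) = -700*(124 + 228/(-164 + I*sqrt(10))) = -86800 - 159600/(-164 + I*sqrt(10))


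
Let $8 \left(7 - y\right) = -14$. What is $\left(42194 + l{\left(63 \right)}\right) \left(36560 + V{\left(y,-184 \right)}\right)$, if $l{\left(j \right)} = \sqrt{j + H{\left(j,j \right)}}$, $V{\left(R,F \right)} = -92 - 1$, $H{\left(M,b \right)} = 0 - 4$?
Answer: $1538688598 + 36467 \sqrt{59} \approx 1.539 \cdot 10^{9}$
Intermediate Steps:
$y = \frac{35}{4}$ ($y = 7 - - \frac{7}{4} = 7 + \frac{7}{4} = \frac{35}{4} \approx 8.75$)
$H{\left(M,b \right)} = -4$ ($H{\left(M,b \right)} = 0 - 4 = -4$)
$V{\left(R,F \right)} = -93$
$l{\left(j \right)} = \sqrt{-4 + j}$ ($l{\left(j \right)} = \sqrt{j - 4} = \sqrt{-4 + j}$)
$\left(42194 + l{\left(63 \right)}\right) \left(36560 + V{\left(y,-184 \right)}\right) = \left(42194 + \sqrt{-4 + 63}\right) \left(36560 - 93\right) = \left(42194 + \sqrt{59}\right) 36467 = 1538688598 + 36467 \sqrt{59}$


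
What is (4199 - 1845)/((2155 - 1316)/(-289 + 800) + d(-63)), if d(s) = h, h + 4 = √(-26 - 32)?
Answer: -1449487270/16597043 - 614678834*I*√58/16597043 ≈ -87.334 - 282.05*I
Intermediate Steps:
h = -4 + I*√58 (h = -4 + √(-26 - 32) = -4 + √(-58) = -4 + I*√58 ≈ -4.0 + 7.6158*I)
d(s) = -4 + I*√58
(4199 - 1845)/((2155 - 1316)/(-289 + 800) + d(-63)) = (4199 - 1845)/((2155 - 1316)/(-289 + 800) + (-4 + I*√58)) = 2354/(839/511 + (-4 + I*√58)) = 2354/(-1205/511 + I*√58)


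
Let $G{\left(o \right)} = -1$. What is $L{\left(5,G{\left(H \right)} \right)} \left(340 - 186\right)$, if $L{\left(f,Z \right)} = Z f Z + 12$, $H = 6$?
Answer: $2618$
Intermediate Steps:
$L{\left(f,Z \right)} = 12 + f Z^{2}$ ($L{\left(f,Z \right)} = f Z^{2} + 12 = 12 + f Z^{2}$)
$L{\left(5,G{\left(H \right)} \right)} \left(340 - 186\right) = \left(12 + 5 \left(-1\right)^{2}\right) \left(340 - 186\right) = \left(12 + 5 \cdot 1\right) 154 = \left(12 + 5\right) 154 = 17 \cdot 154 = 2618$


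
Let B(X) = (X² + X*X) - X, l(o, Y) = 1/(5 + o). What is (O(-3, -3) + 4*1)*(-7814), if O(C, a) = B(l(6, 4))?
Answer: -3711650/121 ≈ -30675.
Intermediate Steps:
B(X) = -X + 2*X² (B(X) = (X² + X²) - X = 2*X² - X = -X + 2*X²)
O(C, a) = -9/121 (O(C, a) = (-1 + 2/(5 + 6))/(5 + 6) = (-1 + 2/11)/11 = (1/11)*(-9/11) = -9/121)
(O(-3, -3) + 4*1)*(-7814) = (-9/121 + 4*1)*(-7814) = (-9/121 + 4)*(-7814) = (475/121)*(-7814) = -3711650/121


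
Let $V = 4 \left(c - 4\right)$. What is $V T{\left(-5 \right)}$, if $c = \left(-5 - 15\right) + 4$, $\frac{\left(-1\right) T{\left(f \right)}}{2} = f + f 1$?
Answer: $-1600$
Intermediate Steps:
$T{\left(f \right)} = - 4 f$ ($T{\left(f \right)} = - 2 \left(f + f 1\right) = - 2 \left(f + f\right) = - 2 \cdot 2 f = - 4 f$)
$c = -16$ ($c = \left(-5 - 15\right) + 4 = -20 + 4 = -16$)
$V = -80$ ($V = 4 \left(-16 - 4\right) = 4 \left(-20\right) = -80$)
$V T{\left(-5 \right)} = - 80 \left(\left(-4\right) \left(-5\right)\right) = \left(-80\right) 20 = -1600$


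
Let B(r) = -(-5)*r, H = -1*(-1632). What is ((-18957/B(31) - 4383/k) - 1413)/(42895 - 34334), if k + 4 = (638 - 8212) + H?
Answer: -471434049/2630024810 ≈ -0.17925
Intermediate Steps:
H = 1632
B(r) = 5*r
k = -5946 (k = -4 + ((638 - 8212) + 1632) = -4 + (-7574 + 1632) = -4 - 5942 = -5946)
((-18957/B(31) - 4383/k) - 1413)/(42895 - 34334) = ((-18957/(5*31) - 4383/(-5946)) - 1413)/(42895 - 34334) = ((-18957/155 - 4383*(-1/5946)) - 1413)/8561 = ((-18957*1/155 + 1461/1982) - 1413)*(1/8561) = ((-18957/155 + 1461/1982) - 1413)*(1/8561) = (-37346319/307210 - 1413)*(1/8561) = -471434049/307210*1/8561 = -471434049/2630024810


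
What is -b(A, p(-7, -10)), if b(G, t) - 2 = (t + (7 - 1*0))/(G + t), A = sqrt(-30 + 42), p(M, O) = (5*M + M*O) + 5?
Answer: -1264/397 + 47*sqrt(3)/794 ≈ -3.0814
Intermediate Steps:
p(M, O) = 5 + 5*M + M*O
A = 2*sqrt(3) (A = sqrt(12) = 2*sqrt(3) ≈ 3.4641)
b(G, t) = 2 + (7 + t)/(G + t) (b(G, t) = 2 + (t + (7 - 1*0))/(G + t) = 2 + (t + (7 + 0))/(G + t) = 2 + (t + 7)/(G + t) = 2 + (7 + t)/(G + t))
-b(A, p(-7, -10)) = -(7 + 2*(2*sqrt(3)) + 3*(5 + 5*(-7) - 7*(-10)))/(2*sqrt(3) + (5 + 5*(-7) - 7*(-10))) = -(7 + 4*sqrt(3) + 3*(5 - 35 + 70))/(2*sqrt(3) + (5 - 35 + 70)) = -(7 + 4*sqrt(3) + 3*40)/(2*sqrt(3) + 40) = -(7 + 4*sqrt(3) + 120)/(40 + 2*sqrt(3)) = -(127 + 4*sqrt(3))/(40 + 2*sqrt(3))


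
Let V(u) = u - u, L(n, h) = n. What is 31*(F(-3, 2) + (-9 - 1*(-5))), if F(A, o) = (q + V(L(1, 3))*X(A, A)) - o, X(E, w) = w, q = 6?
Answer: 0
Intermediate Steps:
V(u) = 0
F(A, o) = 6 - o (F(A, o) = (6 + 0*A) - o = (6 + 0) - o = 6 - o)
31*(F(-3, 2) + (-9 - 1*(-5))) = 31*((6 - 1*2) + (-9 - 1*(-5))) = 31*((6 - 2) + (-9 + 5)) = 31*(4 - 4) = 31*0 = 0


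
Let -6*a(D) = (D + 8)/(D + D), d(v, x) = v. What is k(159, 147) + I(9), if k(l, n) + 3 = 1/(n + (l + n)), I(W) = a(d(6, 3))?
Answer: -17353/5436 ≈ -3.1922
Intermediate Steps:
a(D) = -(8 + D)/(12*D) (a(D) = -(D + 8)/(6*(D + D)) = -(8 + D)/(6*(2*D)) = -(8 + D)*1/(2*D)/6 = -(8 + D)/(12*D))
I(W) = -7/36 (I(W) = (1/12)*(-8 - 1*6)/6 = (1/12)*(1/6)*(-8 - 6) = (1/12)*(1/6)*(-14) = -7/36)
k(l, n) = -3 + 1/(l + 2*n) (k(l, n) = -3 + 1/(n + (l + n)) = -3 + 1/(l + 2*n))
k(159, 147) + I(9) = (1 - 6*147 - 3*159)/(159 + 2*147) - 7/36 = (1 - 882 - 477)/(159 + 294) - 7/36 = -1358/453 - 7/36 = -17353/5436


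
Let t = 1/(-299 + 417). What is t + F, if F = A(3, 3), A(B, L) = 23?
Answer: 2715/118 ≈ 23.008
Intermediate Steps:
t = 1/118 ≈ 0.0084746
F = 23
t + F = 1/118 + 23 = 2715/118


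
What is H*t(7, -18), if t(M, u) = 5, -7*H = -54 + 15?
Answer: 195/7 ≈ 27.857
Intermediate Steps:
H = 39/7 (H = -(-54 + 15)/7 = -⅐*(-39) = 39/7 ≈ 5.5714)
H*t(7, -18) = (39/7)*5 = 195/7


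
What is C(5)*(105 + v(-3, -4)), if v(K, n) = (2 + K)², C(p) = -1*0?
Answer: 0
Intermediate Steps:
C(p) = 0
C(5)*(105 + v(-3, -4)) = 0*(105 + (2 - 3)²) = 0*(105 + (-1)²) = 0*(105 + 1) = 0*106 = 0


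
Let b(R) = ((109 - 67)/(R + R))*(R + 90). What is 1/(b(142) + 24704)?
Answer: 71/1756420 ≈ 4.0423e-5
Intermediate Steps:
b(R) = 21*(90 + R)/R (b(R) = (42/((2*R)))*(90 + R) = (42*(1/(2*R)))*(90 + R) = (21/R)*(90 + R) = 21*(90 + R)/R)
1/(b(142) + 24704) = 1/((21 + 1890/142) + 24704) = 1/((21 + 1890*(1/142)) + 24704) = 1/((21 + 945/71) + 24704) = 1/(2436/71 + 24704) = 1/(1756420/71) = 71/1756420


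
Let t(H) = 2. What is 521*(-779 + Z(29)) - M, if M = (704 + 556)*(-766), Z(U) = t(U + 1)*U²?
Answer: 1435623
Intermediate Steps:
Z(U) = 2*U²
M = -965160 (M = 1260*(-766) = -965160)
521*(-779 + Z(29)) - M = 521*(-779 + 2*29²) - 1*(-965160) = 521*(-779 + 2*841) + 965160 = 521*(-779 + 1682) + 965160 = 521*903 + 965160 = 470463 + 965160 = 1435623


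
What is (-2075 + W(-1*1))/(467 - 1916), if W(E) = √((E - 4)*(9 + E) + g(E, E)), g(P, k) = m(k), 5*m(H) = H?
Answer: 2075/1449 - I*√1005/7245 ≈ 1.432 - 0.0043757*I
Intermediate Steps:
m(H) = H/5
g(P, k) = k/5
W(E) = √(E/5 + (-4 + E)*(9 + E)) (W(E) = √((E - 4)*(9 + E) + E/5) = √((-4 + E)*(9 + E) + E/5) = √(E/5 + (-4 + E)*(9 + E)))
(-2075 + W(-1*1))/(467 - 1916) = (-2075 + √(-900 + 25*(-1*1)² + 130*(-1*1))/5)/(467 - 1916) = (-2075 + √(-900 + 25*(-1)² + 130*(-1))/5)/(-1449) = (-2075 + √(-900 + 25*1 - 130)/5)*(-1/1449) = (-2075 + √(-900 + 25 - 130)/5)*(-1/1449) = (-2075 + √(-1005)/5)*(-1/1449) = (-2075 + (I*√1005)/5)*(-1/1449) = (-2075 + I*√1005/5)*(-1/1449) = 2075/1449 - I*√1005/7245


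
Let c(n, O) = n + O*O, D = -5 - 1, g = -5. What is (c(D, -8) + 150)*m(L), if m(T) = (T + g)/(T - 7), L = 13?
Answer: 832/3 ≈ 277.33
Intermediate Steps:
D = -6
m(T) = (-5 + T)/(-7 + T) (m(T) = (T - 5)/(T - 7) = (-5 + T)/(-7 + T))
c(n, O) = n + O²
(c(D, -8) + 150)*m(L) = ((-6 + (-8)²) + 150)*((-5 + 13)/(-7 + 13)) = ((-6 + 64) + 150)*(8/6) = (58 + 150)*((⅙)*8) = 208*(4/3) = 832/3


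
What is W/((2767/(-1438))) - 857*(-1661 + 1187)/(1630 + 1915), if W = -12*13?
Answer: 1919247966/9809015 ≈ 195.66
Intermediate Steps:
W = -156
W/((2767/(-1438))) - 857*(-1661 + 1187)/(1630 + 1915) = -156/(2767/(-1438)) - 857*(-1661 + 1187)/(1630 + 1915) = -156/(2767*(-1/1438)) - 857/(3545/(-474)) = -156/(-2767/1438) - 857/(3545*(-1/474)) = -156*(-1438/2767) - 857/(-3545/474) = 224328/2767 - 857*(-474/3545) = 224328/2767 + 406218/3545 = 1919247966/9809015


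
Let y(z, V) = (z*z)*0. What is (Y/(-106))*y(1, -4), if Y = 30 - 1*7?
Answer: 0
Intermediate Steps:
Y = 23 (Y = 30 - 7 = 23)
y(z, V) = 0 (y(z, V) = z²*0 = 0)
(Y/(-106))*y(1, -4) = (23/(-106))*0 = (23*(-1/106))*0 = -23/106*0 = 0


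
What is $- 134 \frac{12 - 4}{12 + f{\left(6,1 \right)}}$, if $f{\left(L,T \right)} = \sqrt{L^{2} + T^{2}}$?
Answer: $- \frac{12864}{107} + \frac{1072 \sqrt{37}}{107} \approx -59.283$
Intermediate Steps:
$- 134 \frac{12 - 4}{12 + f{\left(6,1 \right)}} = - 134 \frac{12 - 4}{12 + \sqrt{6^{2} + 1^{2}}} = - 134 \frac{8}{12 + \sqrt{36 + 1}} = - 134 \frac{8}{12 + \sqrt{37}} = - \frac{1072}{12 + \sqrt{37}}$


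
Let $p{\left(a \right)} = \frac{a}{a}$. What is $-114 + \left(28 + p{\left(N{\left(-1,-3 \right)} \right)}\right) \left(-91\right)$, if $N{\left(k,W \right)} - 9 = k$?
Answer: $-2753$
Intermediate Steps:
$N{\left(k,W \right)} = 9 + k$
$p{\left(a \right)} = 1$
$-114 + \left(28 + p{\left(N{\left(-1,-3 \right)} \right)}\right) \left(-91\right) = -114 + \left(28 + 1\right) \left(-91\right) = -114 + 29 \left(-91\right) = -114 - 2639 = -2753$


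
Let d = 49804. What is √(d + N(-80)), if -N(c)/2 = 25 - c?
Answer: √49594 ≈ 222.70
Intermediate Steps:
N(c) = -50 + 2*c (N(c) = -2*(25 - c) = -50 + 2*c)
√(d + N(-80)) = √(49804 + (-50 + 2*(-80))) = √(49804 + (-50 - 160)) = √(49804 - 210) = √49594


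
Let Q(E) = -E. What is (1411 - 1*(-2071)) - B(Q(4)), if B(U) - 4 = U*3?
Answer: 3490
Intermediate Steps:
B(U) = 4 + 3*U (B(U) = 4 + U*3 = 4 + 3*U)
(1411 - 1*(-2071)) - B(Q(4)) = (1411 - 1*(-2071)) - (4 + 3*(-1*4)) = (1411 + 2071) - (4 + 3*(-4)) = 3482 - (4 - 12) = 3482 - 1*(-8) = 3482 + 8 = 3490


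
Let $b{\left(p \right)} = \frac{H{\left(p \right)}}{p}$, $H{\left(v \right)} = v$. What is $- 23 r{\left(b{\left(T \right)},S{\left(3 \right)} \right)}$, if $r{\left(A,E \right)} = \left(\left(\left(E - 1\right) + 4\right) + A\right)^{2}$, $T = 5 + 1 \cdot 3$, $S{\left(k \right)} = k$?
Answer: $-1127$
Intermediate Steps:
$T = 8$ ($T = 5 + 3 = 8$)
$b{\left(p \right)} = 1$ ($b{\left(p \right)} = \frac{p}{p} = 1$)
$r{\left(A,E \right)} = \left(3 + A + E\right)^{2}$ ($r{\left(A,E \right)} = \left(\left(\left(-1 + E\right) + 4\right) + A\right)^{2} = \left(\left(3 + E\right) + A\right)^{2} = \left(3 + A + E\right)^{2}$)
$- 23 r{\left(b{\left(T \right)},S{\left(3 \right)} \right)} = - 23 \left(3 + 1 + 3\right)^{2} = - 23 \cdot 7^{2} = \left(-23\right) 49 = -1127$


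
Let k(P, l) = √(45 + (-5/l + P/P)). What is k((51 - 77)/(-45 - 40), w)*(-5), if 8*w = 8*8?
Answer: -55*√6/4 ≈ -33.680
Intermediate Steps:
w = 8 (w = (8*8)/8 = (⅛)*64 = 8)
k(P, l) = √(46 - 5/l) (k(P, l) = √(45 + (-5/l + 1)) = √(45 + (1 - 5/l)) = √(46 - 5/l))
k((51 - 77)/(-45 - 40), w)*(-5) = √(46 - 5/8)*(-5) = √(363/8)*(-5) = (11*√6/4)*(-5) = -55*√6/4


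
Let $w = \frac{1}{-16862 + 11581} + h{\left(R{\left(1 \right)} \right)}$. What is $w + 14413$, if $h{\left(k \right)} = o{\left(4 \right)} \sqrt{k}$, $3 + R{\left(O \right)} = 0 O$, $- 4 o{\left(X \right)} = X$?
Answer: $\frac{76115052}{5281} - i \sqrt{3} \approx 14413.0 - 1.732 i$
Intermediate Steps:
$o{\left(X \right)} = - \frac{X}{4}$
$R{\left(O \right)} = -3$ ($R{\left(O \right)} = -3 + 0 O = -3 + 0 = -3$)
$h{\left(k \right)} = - \sqrt{k}$ ($h{\left(k \right)} = \left(- \frac{1}{4}\right) 4 \sqrt{k} = - \sqrt{k}$)
$w = - \frac{1}{5281} - i \sqrt{3}$ ($w = \frac{1}{-16862 + 11581} - \sqrt{-3} = \frac{1}{-5281} - i \sqrt{3} = - \frac{1}{5281} - i \sqrt{3} \approx -0.00018936 - 1.732 i$)
$w + 14413 = \left(- \frac{1}{5281} - i \sqrt{3}\right) + 14413 = \frac{76115052}{5281} - i \sqrt{3}$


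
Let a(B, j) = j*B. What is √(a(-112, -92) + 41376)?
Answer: 4*√3230 ≈ 227.33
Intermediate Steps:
a(B, j) = B*j
√(a(-112, -92) + 41376) = √(-112*(-92) + 41376) = √(10304 + 41376) = √51680 = 4*√3230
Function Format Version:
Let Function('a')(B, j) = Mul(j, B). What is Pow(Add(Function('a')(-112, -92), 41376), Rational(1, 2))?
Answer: Mul(4, Pow(3230, Rational(1, 2))) ≈ 227.33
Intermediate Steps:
Function('a')(B, j) = Mul(B, j)
Pow(Add(Function('a')(-112, -92), 41376), Rational(1, 2)) = Pow(Add(Mul(-112, -92), 41376), Rational(1, 2)) = Pow(Add(10304, 41376), Rational(1, 2)) = Pow(51680, Rational(1, 2)) = Mul(4, Pow(3230, Rational(1, 2)))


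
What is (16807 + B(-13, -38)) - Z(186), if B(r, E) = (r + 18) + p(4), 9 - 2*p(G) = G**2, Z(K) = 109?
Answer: 33399/2 ≈ 16700.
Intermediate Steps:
p(G) = 9/2 - G**2/2
B(r, E) = 29/2 + r (B(r, E) = (r + 18) + (9/2 - 1/2*4**2) = (18 + r) + (9/2 - 1/2*16) = (18 + r) + (9/2 - 8) = (18 + r) - 7/2 = 29/2 + r)
(16807 + B(-13, -38)) - Z(186) = (16807 + (29/2 - 13)) - 1*109 = (16807 + 3/2) - 109 = 33617/2 - 109 = 33399/2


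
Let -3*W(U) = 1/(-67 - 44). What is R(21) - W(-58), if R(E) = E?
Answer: 6992/333 ≈ 20.997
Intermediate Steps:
W(U) = 1/333 (W(U) = -1/(3*(-67 - 44)) = -⅓/(-111) = -⅓*(-1/111) = 1/333)
R(21) - W(-58) = 21 - 1*1/333 = 21 - 1/333 = 6992/333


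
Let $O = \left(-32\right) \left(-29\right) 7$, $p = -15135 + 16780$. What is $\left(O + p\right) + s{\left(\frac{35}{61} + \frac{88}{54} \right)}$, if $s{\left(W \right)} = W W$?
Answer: $\frac{22096519510}{2712609} \approx 8145.9$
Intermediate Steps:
$p = 1645$
$s{\left(W \right)} = W^{2}$
$O = 6496$ ($O = 928 \cdot 7 = 6496$)
$\left(O + p\right) + s{\left(\frac{35}{61} + \frac{88}{54} \right)} = \left(6496 + 1645\right) + \left(\frac{35}{61} + \frac{88}{54}\right)^{2} = 8141 + \left(35 \cdot \frac{1}{61} + 88 \cdot \frac{1}{54}\right)^{2} = 8141 + \left(\frac{35}{61} + \frac{44}{27}\right)^{2} = 8141 + \left(\frac{3629}{1647}\right)^{2} = 8141 + \frac{13169641}{2712609} = \frac{22096519510}{2712609}$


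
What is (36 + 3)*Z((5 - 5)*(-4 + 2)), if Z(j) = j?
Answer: 0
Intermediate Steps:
(36 + 3)*Z((5 - 5)*(-4 + 2)) = (36 + 3)*((5 - 5)*(-4 + 2)) = 39*(0*(-2)) = 39*0 = 0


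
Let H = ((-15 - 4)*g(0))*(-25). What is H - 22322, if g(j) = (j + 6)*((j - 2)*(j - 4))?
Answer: 478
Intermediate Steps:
g(j) = (-4 + j)*(-2 + j)*(6 + j) (g(j) = (6 + j)*((-2 + j)*(-4 + j)) = (6 + j)*((-4 + j)*(-2 + j)) = (-4 + j)*(-2 + j)*(6 + j))
H = 22800 (H = ((-15 - 4)*(48 + 0³ - 28*0))*(-25) = -19*(48 + 0 + 0)*(-25) = -19*48*(-25) = -912*(-25) = 22800)
H - 22322 = 22800 - 22322 = 478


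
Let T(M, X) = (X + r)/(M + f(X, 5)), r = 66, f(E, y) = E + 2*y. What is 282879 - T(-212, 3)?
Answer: 56292990/199 ≈ 2.8288e+5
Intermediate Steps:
T(M, X) = (66 + X)/(10 + M + X) (T(M, X) = (X + 66)/(M + (X + 2*5)) = (66 + X)/(M + (X + 10)) = (66 + X)/(M + (10 + X)) = (66 + X)/(10 + M + X))
282879 - T(-212, 3) = 282879 - (66 + 3)/(10 - 212 + 3) = 282879 - 69/(-199) = 282879 - (-1)*69/199 = 282879 - 1*(-69/199) = 282879 + 69/199 = 56292990/199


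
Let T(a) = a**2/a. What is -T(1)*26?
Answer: -26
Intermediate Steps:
T(a) = a
-T(1)*26 = -1*1*26 = -1*26 = -26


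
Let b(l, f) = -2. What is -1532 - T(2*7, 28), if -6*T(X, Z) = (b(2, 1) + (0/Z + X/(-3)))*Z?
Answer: -14068/9 ≈ -1563.1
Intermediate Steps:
T(X, Z) = -Z*(-2 - X/3)/6 (T(X, Z) = -(-2 + (0/Z + X/(-3)))*Z/6 = -(-2 + (0 + X*(-⅓)))*Z/6 = -(-2 + (0 - X/3))*Z/6 = -(-2 - X/3)*Z/6 = -Z*(-2 - X/3)/6)
-1532 - T(2*7, 28) = -1532 - 28*(6 + 2*7)/18 = -1532 - 28*(6 + 14)/18 = -1532 - 28*20/18 = -1532 - 1*280/9 = -1532 - 280/9 = -14068/9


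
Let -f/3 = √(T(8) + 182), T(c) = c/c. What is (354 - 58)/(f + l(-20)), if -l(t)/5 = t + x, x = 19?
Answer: -740/811 - 444*√183/811 ≈ -8.3185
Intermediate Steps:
T(c) = 1
l(t) = -95 - 5*t (l(t) = -5*(t + 19) = -5*(19 + t) = -95 - 5*t)
f = -3*√183 (f = -3*√(1 + 182) = -3*√183 ≈ -40.583)
(354 - 58)/(f + l(-20)) = (354 - 58)/(-3*√183 + (-95 - 5*(-20))) = 296/(-3*√183 + (-95 + 100)) = 296/(-3*√183 + 5) = 296/(5 - 3*√183)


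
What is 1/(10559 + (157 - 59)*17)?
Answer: 1/12225 ≈ 8.1800e-5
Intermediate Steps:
1/(10559 + (157 - 59)*17) = 1/(10559 + 98*17) = 1/(10559 + 1666) = 1/12225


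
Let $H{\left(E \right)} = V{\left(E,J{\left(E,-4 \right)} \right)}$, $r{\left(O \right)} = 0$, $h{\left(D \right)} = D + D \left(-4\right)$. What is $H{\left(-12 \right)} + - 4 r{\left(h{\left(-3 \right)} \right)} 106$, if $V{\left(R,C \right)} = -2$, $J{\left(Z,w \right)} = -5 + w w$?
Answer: $-2$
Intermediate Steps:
$h{\left(D \right)} = - 3 D$ ($h{\left(D \right)} = D - 4 D = - 3 D$)
$J{\left(Z,w \right)} = -5 + w^{2}$
$H{\left(E \right)} = -2$
$H{\left(-12 \right)} + - 4 r{\left(h{\left(-3 \right)} \right)} 106 = -2 + \left(-4\right) 0 \cdot 106 = -2 + 0 \cdot 106 = -2 + 0 = -2$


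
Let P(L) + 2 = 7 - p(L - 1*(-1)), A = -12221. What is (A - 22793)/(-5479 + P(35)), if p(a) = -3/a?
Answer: 420168/65687 ≈ 6.3965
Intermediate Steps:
P(L) = 5 + 3/(1 + L) (P(L) = -2 + (7 - (-3)/(L - 1*(-1))) = -2 + (7 - (-3)/(L + 1)) = -2 + (7 - (-3)/(1 + L)) = -2 + (7 + 3/(1 + L)) = 5 + 3/(1 + L))
(A - 22793)/(-5479 + P(35)) = (-12221 - 22793)/(-5479 + (8 + 5*35)/(1 + 35)) = -35014/(-5479 + (8 + 175)/36) = -35014/(-5479 + (1/36)*183) = -35014/(-5479 + 61/12) = -35014/(-65687/12) = -35014*(-12/65687) = 420168/65687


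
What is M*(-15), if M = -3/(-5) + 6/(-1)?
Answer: 81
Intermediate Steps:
M = -27/5 (M = -3*(-⅕) + 6*(-1) = ⅗ - 6 = -27/5 ≈ -5.4000)
M*(-15) = -27/5*(-15) = 81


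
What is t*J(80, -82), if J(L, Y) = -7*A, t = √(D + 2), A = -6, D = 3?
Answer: 42*√5 ≈ 93.915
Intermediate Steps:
t = √5 (t = √(3 + 2) = √5 ≈ 2.2361)
J(L, Y) = 42 (J(L, Y) = -7*(-6) = 42)
t*J(80, -82) = √5*42 = 42*√5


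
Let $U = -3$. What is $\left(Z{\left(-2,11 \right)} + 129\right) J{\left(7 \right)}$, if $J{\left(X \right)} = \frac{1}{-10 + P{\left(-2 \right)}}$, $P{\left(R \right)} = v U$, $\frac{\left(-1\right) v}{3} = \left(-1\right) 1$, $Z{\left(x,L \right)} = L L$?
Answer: $- \frac{250}{19} \approx -13.158$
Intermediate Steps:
$Z{\left(x,L \right)} = L^{2}$
$v = 3$ ($v = - 3 \left(\left(-1\right) 1\right) = \left(-3\right) \left(-1\right) = 3$)
$P{\left(R \right)} = -9$ ($P{\left(R \right)} = 3 \left(-3\right) = -9$)
$J{\left(X \right)} = - \frac{1}{19}$ ($J{\left(X \right)} = \frac{1}{-10 - 9} = \frac{1}{-19} = - \frac{1}{19}$)
$\left(Z{\left(-2,11 \right)} + 129\right) J{\left(7 \right)} = \left(11^{2} + 129\right) \left(- \frac{1}{19}\right) = \left(121 + 129\right) \left(- \frac{1}{19}\right) = 250 \left(- \frac{1}{19}\right) = - \frac{250}{19}$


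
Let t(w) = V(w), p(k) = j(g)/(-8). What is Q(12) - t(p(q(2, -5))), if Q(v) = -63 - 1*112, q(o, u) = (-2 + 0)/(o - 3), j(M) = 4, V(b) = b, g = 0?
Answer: -349/2 ≈ -174.50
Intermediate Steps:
q(o, u) = -2/(-3 + o)
Q(v) = -175 (Q(v) = -63 - 112 = -175)
p(k) = -1/2 (p(k) = 4/(-8) = 4*(-1/8) = -1/2)
t(w) = w
Q(12) - t(p(q(2, -5))) = -175 - 1*(-1/2) = -175 + 1/2 = -349/2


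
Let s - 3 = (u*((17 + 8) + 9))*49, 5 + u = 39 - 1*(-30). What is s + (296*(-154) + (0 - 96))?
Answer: 60947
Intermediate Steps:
u = 64 (u = -5 + (39 - 1*(-30)) = -5 + (39 + 30) = -5 + 69 = 64)
s = 106627 (s = 3 + (64*((17 + 8) + 9))*49 = 3 + (64*(25 + 9))*49 = 3 + (64*34)*49 = 3 + 2176*49 = 3 + 106624 = 106627)
s + (296*(-154) + (0 - 96)) = 106627 + (296*(-154) + (0 - 96)) = 106627 + (-45584 - 96) = 106627 - 45680 = 60947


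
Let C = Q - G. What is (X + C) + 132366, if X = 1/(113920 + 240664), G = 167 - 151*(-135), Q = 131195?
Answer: 86167103257/354584 ≈ 2.4301e+5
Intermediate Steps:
G = 20552 (G = 167 + 20385 = 20552)
C = 110643 (C = 131195 - 1*20552 = 131195 - 20552 = 110643)
X = 1/354584 ≈ 2.8202e-6
(X + C) + 132366 = (1/354584 + 110643) + 132366 = 39232237513/354584 + 132366 = 86167103257/354584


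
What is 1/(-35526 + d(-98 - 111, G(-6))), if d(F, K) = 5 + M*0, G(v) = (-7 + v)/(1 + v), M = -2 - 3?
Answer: -1/35521 ≈ -2.8152e-5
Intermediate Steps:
M = -5
G(v) = (-7 + v)/(1 + v)
d(F, K) = 5 (d(F, K) = 5 - 5*0 = 5 + 0 = 5)
1/(-35526 + d(-98 - 111, G(-6))) = 1/(-35526 + 5) = 1/(-35521) = -1/35521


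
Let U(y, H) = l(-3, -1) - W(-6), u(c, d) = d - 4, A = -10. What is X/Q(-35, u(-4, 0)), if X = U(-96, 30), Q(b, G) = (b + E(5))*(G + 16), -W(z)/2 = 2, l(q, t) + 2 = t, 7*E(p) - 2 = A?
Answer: -7/3036 ≈ -0.0023057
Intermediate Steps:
E(p) = -8/7 (E(p) = 2/7 + (1/7)*(-10) = 2/7 - 10/7 = -8/7)
l(q, t) = -2 + t
W(z) = -4 (W(z) = -2*2 = -4)
u(c, d) = -4 + d
Q(b, G) = (16 + G)*(-8/7 + b) (Q(b, G) = (b - 8/7)*(G + 16) = (-8/7 + b)*(16 + G) = (16 + G)*(-8/7 + b))
U(y, H) = 1 (U(y, H) = (-2 - 1) - 1*(-4) = -3 + 4 = 1)
X = 1
X/Q(-35, u(-4, 0)) = 1/(-128/7 + 16*(-35) - 8*(-4 + 0)/7 + (-4 + 0)*(-35)) = 1/(-128/7 - 560 - 8/7*(-4) - 4*(-35)) = 1/(-128/7 - 560 + 32/7 + 140) = 1/(-3036/7) = 1*(-7/3036) = -7/3036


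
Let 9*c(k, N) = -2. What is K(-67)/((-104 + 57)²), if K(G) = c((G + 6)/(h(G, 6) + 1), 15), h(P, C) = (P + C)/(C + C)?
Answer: -2/19881 ≈ -0.00010060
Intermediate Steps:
h(P, C) = (C + P)/(2*C) (h(P, C) = (C + P)/((2*C)) = (C + P)*(1/(2*C)) = (C + P)/(2*C))
c(k, N) = -2/9 (c(k, N) = (⅑)*(-2) = -2/9)
K(G) = -2/9
K(-67)/((-104 + 57)²) = -2/(9*(-104 + 57)²) = -2/(9*((-47)²)) = -2/9/2209 = -2/9*1/2209 = -2/19881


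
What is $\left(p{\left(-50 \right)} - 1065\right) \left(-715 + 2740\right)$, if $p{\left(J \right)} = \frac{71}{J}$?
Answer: $- \frac{4319001}{2} \approx -2.1595 \cdot 10^{6}$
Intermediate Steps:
$\left(p{\left(-50 \right)} - 1065\right) \left(-715 + 2740\right) = \left(\frac{71}{-50} - 1065\right) \left(-715 + 2740\right) = \left(71 \left(- \frac{1}{50}\right) - 1065\right) 2025 = \left(- \frac{71}{50} - 1065\right) 2025 = \left(- \frac{53321}{50}\right) 2025 = - \frac{4319001}{2}$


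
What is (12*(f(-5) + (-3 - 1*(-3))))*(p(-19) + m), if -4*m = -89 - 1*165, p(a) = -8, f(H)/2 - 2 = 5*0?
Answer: 2664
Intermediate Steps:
f(H) = 4 (f(H) = 4 + 2*(5*0) = 4 + 2*0 = 4 + 0 = 4)
m = 127/2 (m = -(-89 - 1*165)/4 = -(-89 - 165)/4 = -¼*(-254) = 127/2 ≈ 63.500)
(12*(f(-5) + (-3 - 1*(-3))))*(p(-19) + m) = (12*(4 + (-3 - 1*(-3))))*(-8 + 127/2) = (12*(4 + (-3 + 3)))*(111/2) = (12*(4 + 0))*(111/2) = (12*4)*(111/2) = 48*(111/2) = 2664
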